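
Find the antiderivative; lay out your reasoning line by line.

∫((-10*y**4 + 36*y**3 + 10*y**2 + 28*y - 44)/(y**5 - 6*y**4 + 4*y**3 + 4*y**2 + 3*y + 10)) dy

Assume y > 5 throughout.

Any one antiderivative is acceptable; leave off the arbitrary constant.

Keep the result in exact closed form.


Step 1. Decompose ∫((-10*y**4 + 36*y**3 + 10*y**2 + 28*y - 44)/(y**5 - 6*y**4 + 4*y**3 + 4*y**2 + 3*y + 10)) dy by partial fractions, (-10*y**4 + 36*y**3 + 10*y**2 + 28*y - 44)/(y**5 - 6*y**4 + 4*y**3 + 4*y**2 + 3*y + 10) = -4/(y**2 + 1) - 3/(y + 1) - 4/(y - 2) - 3/(y - 5): now ∫(-3/(y - 5)) dy + ∫(-4/(y - 2)) dy + ∫(-3/(y + 1)) dy + ∫(-4/(y**2 + 1)) dy.
Step 2. Evaluate the standard form [assuming y > 5]: now -3*log(y - 5) + ∫(-4/(y - 2)) dy + ∫(-3/(y + 1)) dy + ∫(-4/(y**2 + 1)) dy.
Step 3. Evaluate the standard form [assuming y > 2]: now -3*log(y - 5) - 4*log(y - 2) + ∫(-3/(y + 1)) dy + ∫(-4/(y**2 + 1)) dy.
Step 4. Evaluate the standard form [assuming y > -1]: now -3*log(y - 5) - 4*log(y - 2) - 3*log(y + 1) + ∫(-4/(y**2 + 1)) dy.
Step 5. Evaluate the standard form: now -3*log(y - 5) - 4*log(y - 2) - 3*log(y + 1) - 4*atan(y).
Answer: -3*log(y - 5) - 4*log(y - 2) - 3*log(y + 1) - 4*atan(y).


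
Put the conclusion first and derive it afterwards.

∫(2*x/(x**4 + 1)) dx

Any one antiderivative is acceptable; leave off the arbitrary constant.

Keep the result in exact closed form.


The answer is atan(x**2).
Step 1. Substitute u = x**2, turning ∫(2*x/(x**4 + 1)) dx into ∫(1/(u**2 + 1)) du: now ∫(1/(u**2 + 1)) du.
Step 2. Evaluate the standard form: now atan(u).
Step 3. Substitute back u = x**2: now atan(x**2).
Answer: atan(x**2).


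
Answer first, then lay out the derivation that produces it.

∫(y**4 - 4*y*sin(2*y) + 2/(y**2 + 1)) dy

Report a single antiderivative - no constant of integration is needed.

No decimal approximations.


The answer is y**5/5 + 2*y*cos(2*y) - sin(2*y) + 2*atan(y).
Step 1. Rewrite: now ∫(y**4) dy + ∫(-4*y*sin(2*y)) dy + ∫(2/(y**2 + 1)) dy.
Step 2. Integrate ∫(-4*y*sin(2*y)) dy by parts with u = y, dv = (-4*sin(2*y)) dy, so v = 2*cos(2*y): now 2*y*cos(2*y) + ∫(y**4) dy + ∫(2/(y**2 + 1)) dy + ∫(-2*cos(2*y)) dy.
Step 3. Evaluate the standard form: now 2*y*cos(2*y) - sin(2*y) + ∫(y**4) dy + ∫(2/(y**2 + 1)) dy.
Step 4. Evaluate the standard form: now 2*y*cos(2*y) - sin(2*y) + 2*atan(y) + ∫(y**4) dy.
Step 5. Evaluate the standard form: now y**5/5 + 2*y*cos(2*y) - sin(2*y) + 2*atan(y).
Answer: y**5/5 + 2*y*cos(2*y) - sin(2*y) + 2*atan(y).


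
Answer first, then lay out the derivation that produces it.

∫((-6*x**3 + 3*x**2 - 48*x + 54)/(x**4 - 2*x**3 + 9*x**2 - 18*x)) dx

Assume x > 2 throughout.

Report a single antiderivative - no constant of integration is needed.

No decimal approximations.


The answer is -3*log(x) - 3*log(x - 2) - atan(x/3).
Step 1. Decompose ∫((-6*x**3 + 3*x**2 - 48*x + 54)/(x**4 - 2*x**3 + 9*x**2 - 18*x)) dx by partial fractions, (-6*x**3 + 3*x**2 - 48*x + 54)/(x**4 - 2*x**3 + 9*x**2 - 18*x) = -3/(x**2 + 9) - 3/(x - 2) - 3/x: now ∫(-3/x) dx + ∫(-3/(x - 2)) dx + ∫(-3/(x**2 + 9)) dx.
Step 2. Evaluate the standard form [assuming x > 0]: now -3*log(x) + ∫(-3/(x - 2)) dx + ∫(-3/(x**2 + 9)) dx.
Step 3. Evaluate the standard form [assuming x > 2]: now -3*log(x) - 3*log(x - 2) + ∫(-3/(x**2 + 9)) dx.
Step 4. Evaluate the standard form: now -3*log(x) - 3*log(x - 2) - atan(x/3).
Answer: -3*log(x) - 3*log(x - 2) - atan(x/3).


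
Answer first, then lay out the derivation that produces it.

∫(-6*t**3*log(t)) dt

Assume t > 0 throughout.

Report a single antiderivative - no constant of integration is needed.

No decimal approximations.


The answer is -3*t**4*log(t)/2 + 3*t**4/8.
Step 1. Integrate ∫(-6*t**3*log(t)) dt by parts with u = log(t), dv = (-6*t**3) dt, so v = -3*t**4/2 [assuming t > 0]: now -3*t**4*log(t)/2 + ∫(3*t**3/2) dt.
Step 2. Evaluate the standard form: now -3*t**4*log(t)/2 + 3*t**4/8.
Answer: -3*t**4*log(t)/2 + 3*t**4/8.


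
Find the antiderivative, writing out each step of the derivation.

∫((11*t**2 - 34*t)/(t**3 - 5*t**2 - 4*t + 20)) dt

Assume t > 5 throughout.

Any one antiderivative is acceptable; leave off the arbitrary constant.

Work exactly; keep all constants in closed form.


Step 1. Decompose ∫((11*t**2 - 34*t)/(t**3 - 5*t**2 - 4*t + 20)) dt by partial fractions, (11*t**2 - 34*t)/(t**3 - 5*t**2 - 4*t + 20) = 4/(t + 2) + 2/(t - 2) + 5/(t - 5): now ∫(5/(t - 5)) dt + ∫(2/(t - 2)) dt + ∫(4/(t + 2)) dt.
Step 2. Evaluate the standard form [assuming t > -2]: now 4*log(t + 2) + ∫(5/(t - 5)) dt + ∫(2/(t - 2)) dt.
Step 3. Evaluate the standard form [assuming t > 5]: now 5*log(t - 5) + 4*log(t + 2) + ∫(2/(t - 2)) dt.
Step 4. Evaluate the standard form [assuming t > 2]: now 5*log(t - 5) + 2*log(t - 2) + 4*log(t + 2).
Answer: 5*log(t - 5) + 2*log(t - 2) + 4*log(t + 2).


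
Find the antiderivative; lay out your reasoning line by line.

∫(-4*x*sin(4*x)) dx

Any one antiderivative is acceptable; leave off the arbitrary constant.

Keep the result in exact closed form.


Step 1. Integrate ∫(-4*x*sin(4*x)) dx by parts with u = x, dv = (-4*sin(4*x)) dx, so v = cos(4*x): now x*cos(4*x) + ∫(-cos(4*x)) dx.
Step 2. Evaluate the standard form: now x*cos(4*x) - sin(4*x)/4.
Answer: x*cos(4*x) - sin(4*x)/4.


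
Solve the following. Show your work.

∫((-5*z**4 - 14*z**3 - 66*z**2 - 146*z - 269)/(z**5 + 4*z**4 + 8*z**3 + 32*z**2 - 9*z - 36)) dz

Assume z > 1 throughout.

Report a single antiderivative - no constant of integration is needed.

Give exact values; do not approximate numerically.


Step 1. Decompose ∫((-5*z**4 - 14*z**3 - 66*z**2 - 146*z - 269)/(z**5 + 4*z**4 + 8*z**3 + 32*z**2 - 9*z - 36)) dz by partial fractions, (-5*z**4 - 14*z**3 - 66*z**2 - 146*z - 269)/(z**5 + 4*z**4 + 8*z**3 + 32*z**2 - 9*z - 36) = 2/(z**2 + 9) - 3/(z + 4) + 3/(z + 1) - 5/(z - 1): now ∫(-5/(z - 1)) dz + ∫(3/(z + 1)) dz + ∫(-3/(z + 4)) dz + ∫(2/(z**2 + 9)) dz.
Step 2. Evaluate the standard form [assuming z > -1]: now 3*log(z + 1) + ∫(-5/(z - 1)) dz + ∫(-3/(z + 4)) dz + ∫(2/(z**2 + 9)) dz.
Step 3. Evaluate the standard form [assuming z > 1]: now -5*log(z - 1) + 3*log(z + 1) + ∫(-3/(z + 4)) dz + ∫(2/(z**2 + 9)) dz.
Step 4. Evaluate the standard form [assuming z > -4]: now -5*log(z - 1) + 3*log(z + 1) - 3*log(z + 4) + ∫(2/(z**2 + 9)) dz.
Step 5. Evaluate the standard form: now -5*log(z - 1) + 3*log(z + 1) - 3*log(z + 4) + 2*atan(z/3)/3.
Answer: -5*log(z - 1) + 3*log(z + 1) - 3*log(z + 4) + 2*atan(z/3)/3.


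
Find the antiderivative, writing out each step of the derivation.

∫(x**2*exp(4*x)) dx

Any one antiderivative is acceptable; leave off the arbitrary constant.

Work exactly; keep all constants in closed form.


Step 1. Integrate ∫(x**2*exp(4*x)) dx by parts with u = x**2, dv = (exp(4*x)) dx, so v = exp(4*x)/4: now x**2*exp(4*x)/4 + ∫(-x*exp(4*x)/2) dx.
Step 2. Integrate ∫(-x*exp(4*x)/2) dx by parts with u = x, dv = (-exp(4*x)/2) dx, so v = -exp(4*x)/8: now x**2*exp(4*x)/4 - x*exp(4*x)/8 + ∫(exp(4*x)/8) dx.
Step 3. Evaluate the standard form: now x**2*exp(4*x)/4 - x*exp(4*x)/8 + exp(4*x)/32.
Answer: x**2*exp(4*x)/4 - x*exp(4*x)/8 + exp(4*x)/32.


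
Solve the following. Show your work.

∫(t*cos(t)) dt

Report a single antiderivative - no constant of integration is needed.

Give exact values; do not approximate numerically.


Step 1. Integrate ∫(t*cos(t)) dt by parts with u = t, dv = (cos(t)) dt, so v = sin(t): now t*sin(t) + ∫(-sin(t)) dt.
Step 2. Evaluate the standard form: now t*sin(t) + cos(t).
Answer: t*sin(t) + cos(t).


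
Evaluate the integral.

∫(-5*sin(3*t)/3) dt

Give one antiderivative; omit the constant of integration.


Answer: 5*cos(3*t)/9.


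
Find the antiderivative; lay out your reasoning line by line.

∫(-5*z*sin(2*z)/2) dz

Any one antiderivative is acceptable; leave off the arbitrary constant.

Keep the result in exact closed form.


Step 1. Integrate ∫(-5*z*sin(2*z)/2) dz by parts with u = z, dv = (-5*sin(2*z)/2) dz, so v = 5*cos(2*z)/4: now 5*z*cos(2*z)/4 + ∫(-5*cos(2*z)/4) dz.
Step 2. Evaluate the standard form: now 5*z*cos(2*z)/4 - 5*sin(2*z)/8.
Answer: 5*z*cos(2*z)/4 - 5*sin(2*z)/8.


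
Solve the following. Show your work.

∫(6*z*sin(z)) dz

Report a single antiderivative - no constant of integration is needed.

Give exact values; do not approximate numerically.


Step 1. Integrate ∫(6*z*sin(z)) dz by parts with u = z, dv = (6*sin(z)) dz, so v = -6*cos(z): now -6*z*cos(z) + ∫(6*cos(z)) dz.
Step 2. Evaluate the standard form: now -6*z*cos(z) + 6*sin(z).
Answer: -6*z*cos(z) + 6*sin(z).


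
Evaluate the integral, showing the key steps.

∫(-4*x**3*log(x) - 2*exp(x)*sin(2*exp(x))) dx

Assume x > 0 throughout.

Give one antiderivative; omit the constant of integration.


Step 1. Rewrite: now ∫(-4*x**3*log(x)) dx + ∫(-2*exp(x)*sin(2*exp(x))) dx.
Step 2. Substitute u = exp(x), turning ∫(-2*exp(x)*sin(2*exp(x))) dx into ∫(-2*sin(2*u)) du: now ∫(-4*x**3*log(x)) dx + ∫(-2*sin(2*u)) du.
Step 3. Evaluate the standard form: now cos(2*u) + ∫(-4*x**3*log(x)) dx.
Step 4. Substitute back u = exp(x): now cos(2*exp(x)) + ∫(-4*x**3*log(x)) dx.
Step 5. Integrate ∫(-4*x**3*log(x)) dx by parts with u = log(x), dv = (-4*x**3) dx, so v = -x**4 [assuming x > 0]: now -x**4*log(x) + cos(2*exp(x)) + ∫(x**3) dx.
Step 6. Evaluate the standard form: now -x**4*log(x) + x**4/4 + cos(2*exp(x)).
Answer: -x**4*log(x) + x**4/4 + cos(2*exp(x)).


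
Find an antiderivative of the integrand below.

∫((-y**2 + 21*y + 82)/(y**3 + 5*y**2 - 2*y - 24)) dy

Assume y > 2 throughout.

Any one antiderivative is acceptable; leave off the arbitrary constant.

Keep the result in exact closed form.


Answer: 4*log(y - 2) - 2*log(y + 3) - 3*log(y + 4).


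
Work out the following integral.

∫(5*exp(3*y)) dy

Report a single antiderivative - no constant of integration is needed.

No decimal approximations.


Answer: 5*exp(3*y)/3.


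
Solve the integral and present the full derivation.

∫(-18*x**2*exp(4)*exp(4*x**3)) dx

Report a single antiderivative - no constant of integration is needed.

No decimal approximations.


Step 1. Substitute u = x**3 + 1, turning ∫(-18*x**2*exp(4)*exp(4*x**3)) dx into ∫(-6*exp(4*u)) du: now ∫(-6*exp(4*u)) du.
Step 2. Evaluate the standard form: now -3*exp(4*u)/2.
Step 3. Substitute back u = x**3 + 1: now -3*exp(4*x**3 + 4)/2.
Answer: -3*exp(4*x**3 + 4)/2.


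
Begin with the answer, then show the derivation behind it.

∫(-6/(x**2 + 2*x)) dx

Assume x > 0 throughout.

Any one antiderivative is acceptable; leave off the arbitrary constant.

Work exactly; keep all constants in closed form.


The answer is -3*log(x) + 3*log(x + 2).
Step 1. Decompose ∫(-6/(x**2 + 2*x)) dx by partial fractions, -6/(x**2 + 2*x) = 3/(x + 2) - 3/x: now ∫(-3/x) dx + ∫(3/(x + 2)) dx.
Step 2. Evaluate the standard form [assuming x > -2]: now 3*log(x + 2) + ∫(-3/x) dx.
Step 3. Evaluate the standard form [assuming x > 0]: now -3*log(x) + 3*log(x + 2).
Answer: -3*log(x) + 3*log(x + 2).


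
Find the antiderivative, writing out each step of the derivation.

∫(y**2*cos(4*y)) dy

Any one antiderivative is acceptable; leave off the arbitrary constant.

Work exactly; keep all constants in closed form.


Step 1. Integrate ∫(y**2*cos(4*y)) dy by parts with u = y**2, dv = (cos(4*y)) dy, so v = sin(4*y)/4: now y**2*sin(4*y)/4 + ∫(-y*sin(4*y)/2) dy.
Step 2. Integrate ∫(-y*sin(4*y)/2) dy by parts with u = y, dv = (-sin(4*y)/2) dy, so v = cos(4*y)/8: now y**2*sin(4*y)/4 + y*cos(4*y)/8 + ∫(-cos(4*y)/8) dy.
Step 3. Evaluate the standard form: now y**2*sin(4*y)/4 + y*cos(4*y)/8 - sin(4*y)/32.
Answer: y**2*sin(4*y)/4 + y*cos(4*y)/8 - sin(4*y)/32.


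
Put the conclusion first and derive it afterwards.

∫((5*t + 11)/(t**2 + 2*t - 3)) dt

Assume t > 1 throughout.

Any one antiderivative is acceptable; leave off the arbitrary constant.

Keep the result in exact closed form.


The answer is 4*log(t - 1) + log(t + 3).
Step 1. Decompose ∫((5*t + 11)/(t**2 + 2*t - 3)) dt by partial fractions, (5*t + 11)/(t**2 + 2*t - 3) = 1/(t + 3) + 4/(t - 1): now ∫(4/(t - 1)) dt + ∫(1/(t + 3)) dt.
Step 2. Evaluate the standard form [assuming t > 1]: now 4*log(t - 1) + ∫(1/(t + 3)) dt.
Step 3. Evaluate the standard form [assuming t > -3]: now 4*log(t - 1) + log(t + 3).
Answer: 4*log(t - 1) + log(t + 3).


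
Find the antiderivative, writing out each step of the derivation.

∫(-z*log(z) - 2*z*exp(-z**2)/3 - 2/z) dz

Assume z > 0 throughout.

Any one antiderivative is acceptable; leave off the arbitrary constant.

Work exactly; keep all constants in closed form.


Step 1. Rewrite: now ∫(-2/z) dz + ∫(-2*z*exp(-z**2)/3) dz + ∫(-z*log(z)) dz.
Step 2. Substitute u = z**2, turning ∫(-2*z*exp(-z**2)/3) dz into ∫(-exp(-u)/3) du: now ∫(-2/z) dz + ∫(-z*log(z)) dz + ∫(-exp(-u)/3) du.
Step 3. Evaluate the standard form: now ∫(-2/z) dz + ∫(-z*log(z)) dz + exp(-u)/3.
Step 4. Substitute back u = z**2: now ∫(-2/z) dz + ∫(-z*log(z)) dz + exp(-z**2)/3.
Step 5. Evaluate the standard form [assuming z > 0]: now -2*log(z) + ∫(-z*log(z)) dz + exp(-z**2)/3.
Step 6. Integrate ∫(-z*log(z)) dz by parts with u = log(z), dv = (-z) dz, so v = -z**2/2 [assuming z > 0]: now -z**2*log(z)/2 - 2*log(z) + ∫(z/2) dz + exp(-z**2)/3.
Step 7. Evaluate the standard form: now -z**2*log(z)/2 + z**2/4 - 2*log(z) + exp(-z**2)/3.
Answer: -z**2*log(z)/2 + z**2/4 - 2*log(z) + exp(-z**2)/3.


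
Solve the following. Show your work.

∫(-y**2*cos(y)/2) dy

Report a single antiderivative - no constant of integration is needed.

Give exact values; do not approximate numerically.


Step 1. Integrate ∫(-y**2*cos(y)/2) dy by parts with u = y**2, dv = (-cos(y)/2) dy, so v = -sin(y)/2: now -y**2*sin(y)/2 + ∫(y*sin(y)) dy.
Step 2. Integrate ∫(y*sin(y)) dy by parts with u = y, dv = (sin(y)) dy, so v = -cos(y): now -y**2*sin(y)/2 - y*cos(y) + ∫(cos(y)) dy.
Step 3. Evaluate the standard form: now -y**2*sin(y)/2 - y*cos(y) + sin(y).
Answer: -y**2*sin(y)/2 - y*cos(y) + sin(y).


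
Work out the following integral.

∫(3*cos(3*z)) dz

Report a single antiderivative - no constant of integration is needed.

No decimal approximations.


Answer: sin(3*z).


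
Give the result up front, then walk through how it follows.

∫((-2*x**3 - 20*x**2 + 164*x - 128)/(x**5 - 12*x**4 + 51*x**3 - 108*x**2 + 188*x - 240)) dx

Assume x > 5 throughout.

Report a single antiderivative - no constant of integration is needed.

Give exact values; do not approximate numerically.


The answer is -log(x - 5) - 4*log(x - 4) + 5*log(x - 3) + 2*atan(x/2).
Step 1. Decompose ∫((-2*x**3 - 20*x**2 + 164*x - 128)/(x**5 - 12*x**4 + 51*x**3 - 108*x**2 + 188*x - 240)) dx by partial fractions, (-2*x**3 - 20*x**2 + 164*x - 128)/(x**5 - 12*x**4 + 51*x**3 - 108*x**2 + 188*x - 240) = 4/(x**2 + 4) + 5/(x - 3) - 4/(x - 4) - 1/(x - 5): now ∫(-1/(x - 5)) dx + ∫(-4/(x - 4)) dx + ∫(5/(x - 3)) dx + ∫(4/(x**2 + 4)) dx.
Step 2. Evaluate the standard form [assuming x > 4]: now -4*log(x - 4) + ∫(-1/(x - 5)) dx + ∫(5/(x - 3)) dx + ∫(4/(x**2 + 4)) dx.
Step 3. Evaluate the standard form [assuming x > 5]: now -log(x - 5) - 4*log(x - 4) + ∫(5/(x - 3)) dx + ∫(4/(x**2 + 4)) dx.
Step 4. Evaluate the standard form [assuming x > 3]: now -log(x - 5) - 4*log(x - 4) + 5*log(x - 3) + ∫(4/(x**2 + 4)) dx.
Step 5. Evaluate the standard form: now -log(x - 5) - 4*log(x - 4) + 5*log(x - 3) + 2*atan(x/2).
Answer: -log(x - 5) - 4*log(x - 4) + 5*log(x - 3) + 2*atan(x/2).


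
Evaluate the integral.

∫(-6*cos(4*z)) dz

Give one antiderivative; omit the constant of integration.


Answer: -3*sin(4*z)/2.


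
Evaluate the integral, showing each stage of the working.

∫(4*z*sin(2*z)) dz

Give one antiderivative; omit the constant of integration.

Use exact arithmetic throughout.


Step 1. Integrate ∫(4*z*sin(2*z)) dz by parts with u = z, dv = (4*sin(2*z)) dz, so v = -2*cos(2*z): now -2*z*cos(2*z) + ∫(2*cos(2*z)) dz.
Step 2. Evaluate the standard form: now -2*z*cos(2*z) + sin(2*z).
Answer: -2*z*cos(2*z) + sin(2*z).


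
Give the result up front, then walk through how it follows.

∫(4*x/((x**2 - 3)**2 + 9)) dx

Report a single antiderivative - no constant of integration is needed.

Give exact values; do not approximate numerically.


The answer is 2*atan(x**2/3 - 1)/3.
Step 1. Substitute u = x**2 - 3, turning ∫(4*x/((x**2 - 3)**2 + 9)) dx into ∫(2/(u**2 + 9)) du: now ∫(2/(u**2 + 9)) du.
Step 2. Evaluate the standard form: now 2*atan(u/3)/3.
Step 3. Substitute back u = x**2 - 3: now 2*atan(x**2/3 - 1)/3.
Answer: 2*atan(x**2/3 - 1)/3.


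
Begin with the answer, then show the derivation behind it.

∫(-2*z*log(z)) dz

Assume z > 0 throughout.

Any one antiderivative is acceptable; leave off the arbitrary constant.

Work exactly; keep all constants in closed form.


The answer is -z**2*log(z) + z**2/2.
Step 1. Integrate ∫(-2*z*log(z)) dz by parts with u = log(z), dv = (-2*z) dz, so v = -z**2 [assuming z > 0]: now -z**2*log(z) + ∫(z) dz.
Step 2. Evaluate the standard form: now -z**2*log(z) + z**2/2.
Answer: -z**2*log(z) + z**2/2.


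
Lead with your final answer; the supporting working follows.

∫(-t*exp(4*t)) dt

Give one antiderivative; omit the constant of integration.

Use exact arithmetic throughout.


The answer is -t*exp(4*t)/4 + exp(4*t)/16.
Step 1. Integrate ∫(-t*exp(4*t)) dt by parts with u = t, dv = (-exp(4*t)) dt, so v = -exp(4*t)/4: now -t*exp(4*t)/4 + ∫(exp(4*t)/4) dt.
Step 2. Evaluate the standard form: now -t*exp(4*t)/4 + exp(4*t)/16.
Answer: -t*exp(4*t)/4 + exp(4*t)/16.


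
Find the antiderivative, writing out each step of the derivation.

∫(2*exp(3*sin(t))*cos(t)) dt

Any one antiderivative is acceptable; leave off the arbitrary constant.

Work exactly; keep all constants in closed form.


Step 1. Substitute u = sin(t), turning ∫(2*exp(3*sin(t))*cos(t)) dt into ∫(2*exp(3*u)) du: now ∫(2*exp(3*u)) du.
Step 2. Evaluate the standard form: now 2*exp(3*u)/3.
Step 3. Substitute back u = sin(t): now 2*exp(3*sin(t))/3.
Answer: 2*exp(3*sin(t))/3.


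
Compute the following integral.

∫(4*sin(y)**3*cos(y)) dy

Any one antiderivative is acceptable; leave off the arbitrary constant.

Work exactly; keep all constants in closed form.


Answer: sin(y)**4.


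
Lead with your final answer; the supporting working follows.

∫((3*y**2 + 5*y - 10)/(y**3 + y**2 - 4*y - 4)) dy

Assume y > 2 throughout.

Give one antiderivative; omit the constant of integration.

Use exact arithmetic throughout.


The answer is log(y - 2) + 4*log(y + 1) - 2*log(y + 2).
Step 1. Decompose ∫((3*y**2 + 5*y - 10)/(y**3 + y**2 - 4*y - 4)) dy by partial fractions, (3*y**2 + 5*y - 10)/(y**3 + y**2 - 4*y - 4) = -2/(y + 2) + 4/(y + 1) + 1/(y - 2): now ∫(1/(y - 2)) dy + ∫(4/(y + 1)) dy + ∫(-2/(y + 2)) dy.
Step 2. Evaluate the standard form [assuming y > 2]: now log(y - 2) + ∫(4/(y + 1)) dy + ∫(-2/(y + 2)) dy.
Step 3. Evaluate the standard form [assuming y > -1]: now log(y - 2) + 4*log(y + 1) + ∫(-2/(y + 2)) dy.
Step 4. Evaluate the standard form [assuming y > -2]: now log(y - 2) + 4*log(y + 1) - 2*log(y + 2).
Answer: log(y - 2) + 4*log(y + 1) - 2*log(y + 2).


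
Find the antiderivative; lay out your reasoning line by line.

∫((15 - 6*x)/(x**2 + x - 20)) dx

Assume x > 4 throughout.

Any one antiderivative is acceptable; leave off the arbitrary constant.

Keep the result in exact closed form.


Step 1. Decompose ∫((15 - 6*x)/(x**2 + x - 20)) dx by partial fractions, (15 - 6*x)/(x**2 + x - 20) = -5/(x + 5) - 1/(x - 4): now ∫(-1/(x - 4)) dx + ∫(-5/(x + 5)) dx.
Step 2. Evaluate the standard form [assuming x > -5]: now -5*log(x + 5) + ∫(-1/(x - 4)) dx.
Step 3. Evaluate the standard form [assuming x > 4]: now -log(x - 4) - 5*log(x + 5).
Answer: -log(x - 4) - 5*log(x + 5).


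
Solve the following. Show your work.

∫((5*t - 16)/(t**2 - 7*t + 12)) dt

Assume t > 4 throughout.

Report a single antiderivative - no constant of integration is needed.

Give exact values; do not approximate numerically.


Step 1. Decompose ∫((5*t - 16)/(t**2 - 7*t + 12)) dt by partial fractions, (5*t - 16)/(t**2 - 7*t + 12) = 1/(t - 3) + 4/(t - 4): now ∫(4/(t - 4)) dt + ∫(1/(t - 3)) dt.
Step 2. Evaluate the standard form [assuming t > 4]: now 4*log(t - 4) + ∫(1/(t - 3)) dt.
Step 3. Evaluate the standard form [assuming t > 3]: now 4*log(t - 4) + log(t - 3).
Answer: 4*log(t - 4) + log(t - 3).


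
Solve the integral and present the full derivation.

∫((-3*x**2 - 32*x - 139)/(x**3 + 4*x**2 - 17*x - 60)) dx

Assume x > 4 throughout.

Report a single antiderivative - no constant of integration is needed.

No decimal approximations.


Step 1. Decompose ∫((-3*x**2 - 32*x - 139)/(x**3 + 4*x**2 - 17*x - 60)) dx by partial fractions, (-3*x**2 - 32*x - 139)/(x**3 + 4*x**2 - 17*x - 60) = -3/(x + 5) + 5/(x + 3) - 5/(x - 4): now ∫(-5/(x - 4)) dx + ∫(5/(x + 3)) dx + ∫(-3/(x + 5)) dx.
Step 2. Evaluate the standard form [assuming x > -5]: now -3*log(x + 5) + ∫(-5/(x - 4)) dx + ∫(5/(x + 3)) dx.
Step 3. Evaluate the standard form [assuming x > -3]: now 5*log(x + 3) - 3*log(x + 5) + ∫(-5/(x - 4)) dx.
Step 4. Evaluate the standard form [assuming x > 4]: now -5*log(x - 4) + 5*log(x + 3) - 3*log(x + 5).
Answer: -5*log(x - 4) + 5*log(x + 3) - 3*log(x + 5).


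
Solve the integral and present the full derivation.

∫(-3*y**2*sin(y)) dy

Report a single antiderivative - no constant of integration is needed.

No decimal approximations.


Step 1. Integrate ∫(-3*y**2*sin(y)) dy by parts with u = y**2, dv = (-3*sin(y)) dy, so v = 3*cos(y): now 3*y**2*cos(y) + ∫(-6*y*cos(y)) dy.
Step 2. Integrate ∫(-6*y*cos(y)) dy by parts with u = y, dv = (-6*cos(y)) dy, so v = -6*sin(y): now 3*y**2*cos(y) - 6*y*sin(y) + ∫(6*sin(y)) dy.
Step 3. Evaluate the standard form: now 3*y**2*cos(y) - 6*y*sin(y) - 6*cos(y).
Answer: 3*y**2*cos(y) - 6*y*sin(y) - 6*cos(y).


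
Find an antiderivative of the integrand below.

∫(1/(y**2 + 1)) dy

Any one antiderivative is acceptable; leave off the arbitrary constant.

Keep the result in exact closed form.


Answer: atan(y).


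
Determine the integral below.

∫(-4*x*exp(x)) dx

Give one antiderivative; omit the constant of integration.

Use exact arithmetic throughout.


Answer: -4*x*exp(x) + 4*exp(x).


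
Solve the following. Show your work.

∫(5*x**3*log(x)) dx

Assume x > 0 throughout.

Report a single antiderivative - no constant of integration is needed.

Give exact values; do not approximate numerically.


Step 1. Integrate ∫(5*x**3*log(x)) dx by parts with u = log(x), dv = (5*x**3) dx, so v = 5*x**4/4 [assuming x > 0]: now 5*x**4*log(x)/4 + ∫(-5*x**3/4) dx.
Step 2. Evaluate the standard form: now 5*x**4*log(x)/4 - 5*x**4/16.
Answer: 5*x**4*log(x)/4 - 5*x**4/16.


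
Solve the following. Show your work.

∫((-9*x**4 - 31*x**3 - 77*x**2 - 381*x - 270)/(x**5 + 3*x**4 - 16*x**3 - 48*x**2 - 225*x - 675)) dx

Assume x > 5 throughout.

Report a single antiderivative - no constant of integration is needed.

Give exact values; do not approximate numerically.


Step 1. Decompose ∫((-9*x**4 - 31*x**3 - 77*x**2 - 381*x - 270)/(x**5 + 3*x**4 - 16*x**3 - 48*x**2 - 225*x - 675)) dx by partial fractions, (-9*x**4 - 31*x**3 - 77*x**2 - 381*x - 270)/(x**5 + 3*x**4 - 16*x**3 - 48*x**2 - 225*x - 675) = 3/(x**2 + 9) - 3/(x + 5) - 1/(x + 3) - 5/(x - 5): now ∫(-5/(x - 5)) dx + ∫(-1/(x + 3)) dx + ∫(-3/(x + 5)) dx + ∫(3/(x**2 + 9)) dx.
Step 2. Evaluate the standard form [assuming x > -5]: now -3*log(x + 5) + ∫(-5/(x - 5)) dx + ∫(-1/(x + 3)) dx + ∫(3/(x**2 + 9)) dx.
Step 3. Evaluate the standard form [assuming x > -3]: now -log(x + 3) - 3*log(x + 5) + ∫(-5/(x - 5)) dx + ∫(3/(x**2 + 9)) dx.
Step 4. Evaluate the standard form [assuming x > 5]: now -5*log(x - 5) - log(x + 3) - 3*log(x + 5) + ∫(3/(x**2 + 9)) dx.
Step 5. Evaluate the standard form: now -5*log(x - 5) - log(x + 3) - 3*log(x + 5) + atan(x/3).
Answer: -5*log(x - 5) - log(x + 3) - 3*log(x + 5) + atan(x/3).


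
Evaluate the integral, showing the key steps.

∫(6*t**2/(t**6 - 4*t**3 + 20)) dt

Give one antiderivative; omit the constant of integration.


Step 1. Substitute u = t**3 - 2, turning ∫(6*t**2/(t**6 - 4*t**3 + 20)) dt into ∫(2/(u**2 + 16)) du: now ∫(2/(u**2 + 16)) du.
Step 2. Evaluate the standard form: now atan(u/4)/2.
Step 3. Substitute back u = t**3 - 2: now atan(t**3/4 - 1/2)/2.
Answer: atan(t**3/4 - 1/2)/2.


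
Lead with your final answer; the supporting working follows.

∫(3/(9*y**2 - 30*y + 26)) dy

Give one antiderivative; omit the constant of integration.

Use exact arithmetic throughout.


The answer is atan(3*y - 5).
Step 1. Substitute u = 3*y - 5, turning ∫(3/(9*y**2 - 30*y + 26)) dy into ∫(1/(u**2 + 1)) du: now ∫(1/(u**2 + 1)) du.
Step 2. Evaluate the standard form: now atan(u).
Step 3. Substitute back u = 3*y - 5: now atan(3*y - 5).
Answer: atan(3*y - 5).


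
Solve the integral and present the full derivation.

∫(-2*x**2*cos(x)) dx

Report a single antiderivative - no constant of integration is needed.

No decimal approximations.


Step 1. Integrate ∫(-2*x**2*cos(x)) dx by parts with u = x**2, dv = (-2*cos(x)) dx, so v = -2*sin(x): now -2*x**2*sin(x) + ∫(4*x*sin(x)) dx.
Step 2. Integrate ∫(4*x*sin(x)) dx by parts with u = x, dv = (4*sin(x)) dx, so v = -4*cos(x): now -2*x**2*sin(x) - 4*x*cos(x) + ∫(4*cos(x)) dx.
Step 3. Evaluate the standard form: now -2*x**2*sin(x) - 4*x*cos(x) + 4*sin(x).
Answer: -2*x**2*sin(x) - 4*x*cos(x) + 4*sin(x).


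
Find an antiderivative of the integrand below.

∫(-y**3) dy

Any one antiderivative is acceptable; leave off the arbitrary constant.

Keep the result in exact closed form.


Answer: -y**4/4.


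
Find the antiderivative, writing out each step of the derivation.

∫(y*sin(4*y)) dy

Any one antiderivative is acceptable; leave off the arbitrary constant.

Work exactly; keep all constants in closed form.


Step 1. Integrate ∫(y*sin(4*y)) dy by parts with u = y, dv = (sin(4*y)) dy, so v = -cos(4*y)/4: now -y*cos(4*y)/4 + ∫(cos(4*y)/4) dy.
Step 2. Evaluate the standard form: now -y*cos(4*y)/4 + sin(4*y)/16.
Answer: -y*cos(4*y)/4 + sin(4*y)/16.


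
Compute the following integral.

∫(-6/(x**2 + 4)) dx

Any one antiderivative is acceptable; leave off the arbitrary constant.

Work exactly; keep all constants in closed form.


Answer: -3*atan(x/2).


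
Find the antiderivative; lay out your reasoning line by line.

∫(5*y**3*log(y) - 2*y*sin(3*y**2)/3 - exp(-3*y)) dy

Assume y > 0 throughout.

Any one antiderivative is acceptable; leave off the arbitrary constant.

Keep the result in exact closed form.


Step 1. Rewrite: now ∫(-2*y*sin(3*y**2)/3) dy + ∫(5*y**3*log(y)) dy + ∫(-exp(-3*y)) dy.
Step 2. Evaluate the standard form: now ∫(-2*y*sin(3*y**2)/3) dy + ∫(5*y**3*log(y)) dy + exp(-3*y)/3.
Step 3. Substitute u = y**2, turning ∫(-2*y*sin(3*y**2)/3) dy into ∫(-sin(3*u)/3) du: now ∫(5*y**3*log(y)) dy + ∫(-sin(3*u)/3) du + exp(-3*y)/3.
Step 4. Evaluate the standard form: now cos(3*u)/9 + ∫(5*y**3*log(y)) dy + exp(-3*y)/3.
Step 5. Substitute back u = y**2: now cos(3*y**2)/9 + ∫(5*y**3*log(y)) dy + exp(-3*y)/3.
Step 6. Integrate ∫(5*y**3*log(y)) dy by parts with u = log(y), dv = (5*y**3) dy, so v = 5*y**4/4 [assuming y > 0]: now 5*y**4*log(y)/4 + cos(3*y**2)/9 + ∫(-5*y**3/4) dy + exp(-3*y)/3.
Step 7. Evaluate the standard form: now 5*y**4*log(y)/4 - 5*y**4/16 + cos(3*y**2)/9 + exp(-3*y)/3.
Answer: 5*y**4*log(y)/4 - 5*y**4/16 + cos(3*y**2)/9 + exp(-3*y)/3.


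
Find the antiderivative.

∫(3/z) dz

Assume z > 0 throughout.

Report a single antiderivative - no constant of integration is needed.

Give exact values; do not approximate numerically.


Answer: 3*log(z).


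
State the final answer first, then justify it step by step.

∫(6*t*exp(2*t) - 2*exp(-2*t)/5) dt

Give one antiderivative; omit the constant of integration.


The answer is 3*t*exp(2*t) - 3*exp(2*t)/2 + exp(-2*t)/5.
Step 1. Rewrite: now ∫(6*t*exp(2*t)) dt + ∫(-2*exp(-2*t)/5) dt.
Step 2. Evaluate the standard form: now ∫(6*t*exp(2*t)) dt + exp(-2*t)/5.
Step 3. Integrate ∫(6*t*exp(2*t)) dt by parts with u = t, dv = (6*exp(2*t)) dt, so v = 3*exp(2*t): now 3*t*exp(2*t) + ∫(-3*exp(2*t)) dt + exp(-2*t)/5.
Step 4. Evaluate the standard form: now 3*t*exp(2*t) - 3*exp(2*t)/2 + exp(-2*t)/5.
Answer: 3*t*exp(2*t) - 3*exp(2*t)/2 + exp(-2*t)/5.


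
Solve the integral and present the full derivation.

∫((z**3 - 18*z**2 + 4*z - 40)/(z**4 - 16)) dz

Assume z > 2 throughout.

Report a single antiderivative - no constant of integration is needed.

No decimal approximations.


Step 1. Decompose ∫((z**3 - 18*z**2 + 4*z - 40)/(z**4 - 16)) dz by partial fractions, (z**3 - 18*z**2 + 4*z - 40)/(z**4 - 16) = -4/(z**2 + 4) + 4/(z + 2) - 3/(z - 2): now ∫(-3/(z - 2)) dz + ∫(4/(z + 2)) dz + ∫(-4/(z**2 + 4)) dz.
Step 2. Evaluate the standard form [assuming z > -2]: now 4*log(z + 2) + ∫(-3/(z - 2)) dz + ∫(-4/(z**2 + 4)) dz.
Step 3. Evaluate the standard form [assuming z > 2]: now -3*log(z - 2) + 4*log(z + 2) + ∫(-4/(z**2 + 4)) dz.
Step 4. Evaluate the standard form: now -3*log(z - 2) + 4*log(z + 2) - 2*atan(z/2).
Answer: -3*log(z - 2) + 4*log(z + 2) - 2*atan(z/2).


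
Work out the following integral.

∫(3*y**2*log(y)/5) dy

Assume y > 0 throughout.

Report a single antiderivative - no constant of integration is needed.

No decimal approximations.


Answer: y**3*log(y)/5 - y**3/15.


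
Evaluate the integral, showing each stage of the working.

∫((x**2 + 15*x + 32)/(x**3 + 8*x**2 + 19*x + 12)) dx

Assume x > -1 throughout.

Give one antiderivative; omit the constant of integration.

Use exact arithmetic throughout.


Step 1. Decompose ∫((x**2 + 15*x + 32)/(x**3 + 8*x**2 + 19*x + 12)) dx by partial fractions, (x**2 + 15*x + 32)/(x**3 + 8*x**2 + 19*x + 12) = -4/(x + 4) + 2/(x + 3) + 3/(x + 1): now ∫(3/(x + 1)) dx + ∫(2/(x + 3)) dx + ∫(-4/(x + 4)) dx.
Step 2. Evaluate the standard form [assuming x > -4]: now -4*log(x + 4) + ∫(3/(x + 1)) dx + ∫(2/(x + 3)) dx.
Step 3. Evaluate the standard form [assuming x > -3]: now 2*log(x + 3) - 4*log(x + 4) + ∫(3/(x + 1)) dx.
Step 4. Evaluate the standard form [assuming x > -1]: now 3*log(x + 1) + 2*log(x + 3) - 4*log(x + 4).
Answer: 3*log(x + 1) + 2*log(x + 3) - 4*log(x + 4).


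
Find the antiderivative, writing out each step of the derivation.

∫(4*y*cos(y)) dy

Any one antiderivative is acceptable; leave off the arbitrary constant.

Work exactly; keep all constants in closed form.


Step 1. Integrate ∫(4*y*cos(y)) dy by parts with u = y, dv = (4*cos(y)) dy, so v = 4*sin(y): now 4*y*sin(y) + ∫(-4*sin(y)) dy.
Step 2. Evaluate the standard form: now 4*y*sin(y) + 4*cos(y).
Answer: 4*y*sin(y) + 4*cos(y).


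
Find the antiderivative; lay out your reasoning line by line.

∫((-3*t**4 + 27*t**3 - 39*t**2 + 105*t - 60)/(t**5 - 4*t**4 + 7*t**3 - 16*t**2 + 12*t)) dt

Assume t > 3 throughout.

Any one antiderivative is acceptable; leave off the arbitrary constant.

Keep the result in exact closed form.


Step 1. Decompose ∫((-3*t**4 + 27*t**3 - 39*t**2 + 105*t - 60)/(t**5 - 4*t**4 + 7*t**3 - 16*t**2 + 12*t)) dt by partial fractions, (-3*t**4 + 27*t**3 - 39*t**2 + 105*t - 60)/(t**5 - 4*t**4 + 7*t**3 - 16*t**2 + 12*t) = 3/(t**2 + 4) - 3/(t - 1) + 5/(t - 3) - 5/t: now ∫(-5/t) dt + ∫(5/(t - 3)) dt + ∫(-3/(t - 1)) dt + ∫(3/(t**2 + 4)) dt.
Step 2. Evaluate the standard form [assuming t > 0]: now -5*log(t) + ∫(5/(t - 3)) dt + ∫(-3/(t - 1)) dt + ∫(3/(t**2 + 4)) dt.
Step 3. Evaluate the standard form [assuming t > 1]: now -5*log(t) - 3*log(t - 1) + ∫(5/(t - 3)) dt + ∫(3/(t**2 + 4)) dt.
Step 4. Evaluate the standard form [assuming t > 3]: now -5*log(t) + 5*log(t - 3) - 3*log(t - 1) + ∫(3/(t**2 + 4)) dt.
Step 5. Evaluate the standard form: now -5*log(t) + 5*log(t - 3) - 3*log(t - 1) + 3*atan(t/2)/2.
Answer: -5*log(t) + 5*log(t - 3) - 3*log(t - 1) + 3*atan(t/2)/2.


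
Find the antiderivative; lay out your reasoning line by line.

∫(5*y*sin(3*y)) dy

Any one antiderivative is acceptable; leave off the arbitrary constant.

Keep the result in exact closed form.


Step 1. Integrate ∫(5*y*sin(3*y)) dy by parts with u = y, dv = (5*sin(3*y)) dy, so v = -5*cos(3*y)/3: now -5*y*cos(3*y)/3 + ∫(5*cos(3*y)/3) dy.
Step 2. Evaluate the standard form: now -5*y*cos(3*y)/3 + 5*sin(3*y)/9.
Answer: -5*y*cos(3*y)/3 + 5*sin(3*y)/9.


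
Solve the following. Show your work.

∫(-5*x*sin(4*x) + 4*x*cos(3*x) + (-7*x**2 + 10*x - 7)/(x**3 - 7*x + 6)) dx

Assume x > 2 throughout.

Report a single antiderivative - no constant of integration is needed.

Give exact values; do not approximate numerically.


Step 1. Rewrite: now ∫(-5*x*sin(4*x)) dx + ∫(4*x*cos(3*x)) dx + ∫((-7*x**2 + 10*x - 7)/(x**3 - 7*x + 6)) dx.
Step 2. Decompose ∫((-7*x**2 + 10*x - 7)/(x**3 - 7*x + 6)) dx by partial fractions, (-7*x**2 + 10*x - 7)/(x**3 - 7*x + 6) = -5/(x + 3) + 1/(x - 1) - 3/(x - 2): now ∫(-5*x*sin(4*x)) dx + ∫(4*x*cos(3*x)) dx + ∫(-3/(x - 2)) dx + ∫(1/(x - 1)) dx + ∫(-5/(x + 3)) dx.
Step 3. Evaluate the standard form [assuming x > -3]: now -5*log(x + 3) + ∫(-5*x*sin(4*x)) dx + ∫(4*x*cos(3*x)) dx + ∫(-3/(x - 2)) dx + ∫(1/(x - 1)) dx.
Step 4. Evaluate the standard form [assuming x > 2]: now -3*log(x - 2) - 5*log(x + 3) + ∫(-5*x*sin(4*x)) dx + ∫(4*x*cos(3*x)) dx + ∫(1/(x - 1)) dx.
Step 5. Evaluate the standard form [assuming x > 1]: now -3*log(x - 2) + log(x - 1) - 5*log(x + 3) + ∫(-5*x*sin(4*x)) dx + ∫(4*x*cos(3*x)) dx.
Step 6. Integrate ∫(-5*x*sin(4*x)) dx by parts with u = x, dv = (-5*sin(4*x)) dx, so v = 5*cos(4*x)/4: now 5*x*cos(4*x)/4 - 3*log(x - 2) + log(x - 1) - 5*log(x + 3) + ∫(4*x*cos(3*x)) dx + ∫(-5*cos(4*x)/4) dx.
Step 7. Evaluate the standard form: now 5*x*cos(4*x)/4 - 3*log(x - 2) + log(x - 1) - 5*log(x + 3) - 5*sin(4*x)/16 + ∫(4*x*cos(3*x)) dx.
Step 8. Integrate ∫(4*x*cos(3*x)) dx by parts with u = x, dv = (4*cos(3*x)) dx, so v = 4*sin(3*x)/3: now 4*x*sin(3*x)/3 + 5*x*cos(4*x)/4 - 3*log(x - 2) + log(x - 1) - 5*log(x + 3) - 5*sin(4*x)/16 + ∫(-4*sin(3*x)/3) dx.
Step 9. Evaluate the standard form: now 4*x*sin(3*x)/3 + 5*x*cos(4*x)/4 - 3*log(x - 2) + log(x - 1) - 5*log(x + 3) - 5*sin(4*x)/16 + 4*cos(3*x)/9.
Answer: 4*x*sin(3*x)/3 + 5*x*cos(4*x)/4 - 3*log(x - 2) + log(x - 1) - 5*log(x + 3) - 5*sin(4*x)/16 + 4*cos(3*x)/9.


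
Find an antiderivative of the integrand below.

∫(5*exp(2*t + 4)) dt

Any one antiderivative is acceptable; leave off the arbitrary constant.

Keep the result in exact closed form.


Answer: 5*exp(2*t + 4)/2.


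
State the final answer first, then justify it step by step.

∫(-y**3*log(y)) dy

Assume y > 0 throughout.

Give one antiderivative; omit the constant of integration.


The answer is -y**4*log(y)/4 + y**4/16.
Step 1. Integrate ∫(-y**3*log(y)) dy by parts with u = log(y), dv = (-y**3) dy, so v = -y**4/4 [assuming y > 0]: now -y**4*log(y)/4 + ∫(y**3/4) dy.
Step 2. Evaluate the standard form: now -y**4*log(y)/4 + y**4/16.
Answer: -y**4*log(y)/4 + y**4/16.


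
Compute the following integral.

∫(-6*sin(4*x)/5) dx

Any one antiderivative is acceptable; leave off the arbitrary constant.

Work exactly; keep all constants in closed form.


Answer: 3*cos(4*x)/10.


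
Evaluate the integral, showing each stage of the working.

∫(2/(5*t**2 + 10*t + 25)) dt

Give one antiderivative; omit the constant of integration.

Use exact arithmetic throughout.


Step 1. Substitute u = -t - 1, turning ∫(2/(5*t**2 + 10*t + 25)) dt into ∫(-2/(5*(u**2 + 4))) du: now ∫(-2/(5*(u**2 + 4))) du.
Step 2. Evaluate the standard form: now -atan(u/2)/5.
Step 3. Substitute back u = -t - 1: now atan(t/2 + 1/2)/5.
Answer: atan(t/2 + 1/2)/5.


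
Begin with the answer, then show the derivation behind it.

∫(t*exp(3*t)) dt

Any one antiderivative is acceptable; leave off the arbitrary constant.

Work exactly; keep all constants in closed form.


The answer is t*exp(3*t)/3 - exp(3*t)/9.
Step 1. Integrate ∫(t*exp(3*t)) dt by parts with u = t, dv = (exp(3*t)) dt, so v = exp(3*t)/3: now t*exp(3*t)/3 + ∫(-exp(3*t)/3) dt.
Step 2. Evaluate the standard form: now t*exp(3*t)/3 - exp(3*t)/9.
Answer: t*exp(3*t)/3 - exp(3*t)/9.


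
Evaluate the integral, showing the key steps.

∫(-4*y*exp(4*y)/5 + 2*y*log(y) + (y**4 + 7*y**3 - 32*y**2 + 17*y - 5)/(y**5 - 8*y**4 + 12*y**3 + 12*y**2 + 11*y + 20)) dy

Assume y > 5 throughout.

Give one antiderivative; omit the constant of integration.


Step 1. Rewrite: now ∫(-4*y*exp(4*y)/5) dy + ∫(2*y*log(y)) dy + ∫((y**4 + 7*y**3 - 32*y**2 + 17*y - 5)/(y**5 - 8*y**4 + 12*y**3 + 12*y**2 + 11*y + 20)) dy.
Step 2. Decompose ∫((y**4 + 7*y**3 - 32*y**2 + 17*y - 5)/(y**5 - 8*y**4 + 12*y**3 + 12*y**2 + 11*y + 20)) dy by partial fractions, (y**4 + 7*y**3 - 32*y**2 + 17*y - 5)/(y**5 - 8*y**4 + 12*y**3 + 12*y**2 + 11*y + 20) = 1/(y**2 + 1) - 1/(y + 1) - 3/(y - 4) + 5/(y - 5): now ∫(-4*y*exp(4*y)/5) dy + ∫(2*y*log(y)) dy + ∫(5/(y - 5)) dy + ∫(-3/(y - 4)) dy + ∫(-1/(y + 1)) dy + ∫(1/(y**2 + 1)) dy.
Step 3. Evaluate the standard form [assuming y > -1]: now -log(y + 1) + ∫(-4*y*exp(4*y)/5) dy + ∫(2*y*log(y)) dy + ∫(5/(y - 5)) dy + ∫(-3/(y - 4)) dy + ∫(1/(y**2 + 1)) dy.
Step 4. Evaluate the standard form [assuming y > 5]: now 5*log(y - 5) - log(y + 1) + ∫(-4*y*exp(4*y)/5) dy + ∫(2*y*log(y)) dy + ∫(-3/(y - 4)) dy + ∫(1/(y**2 + 1)) dy.
Step 5. Evaluate the standard form [assuming y > 4]: now 5*log(y - 5) - 3*log(y - 4) - log(y + 1) + ∫(-4*y*exp(4*y)/5) dy + ∫(2*y*log(y)) dy + ∫(1/(y**2 + 1)) dy.
Step 6. Evaluate the standard form: now 5*log(y - 5) - 3*log(y - 4) - log(y + 1) + atan(y) + ∫(-4*y*exp(4*y)/5) dy + ∫(2*y*log(y)) dy.
Step 7. Integrate ∫(-4*y*exp(4*y)/5) dy by parts with u = y, dv = (-4*exp(4*y)/5) dy, so v = -exp(4*y)/5: now -y*exp(4*y)/5 + 5*log(y - 5) - 3*log(y - 4) - log(y + 1) + atan(y) + ∫(2*y*log(y)) dy + ∫(exp(4*y)/5) dy.
Step 8. Evaluate the standard form: now -y*exp(4*y)/5 + exp(4*y)/20 + 5*log(y - 5) - 3*log(y - 4) - log(y + 1) + atan(y) + ∫(2*y*log(y)) dy.
Step 9. Integrate ∫(2*y*log(y)) dy by parts with u = log(y), dv = (2*y) dy, so v = y**2 [assuming y > 0]: now y**2*log(y) - y*exp(4*y)/5 + exp(4*y)/20 + 5*log(y - 5) - 3*log(y - 4) - log(y + 1) + atan(y) + ∫(-y) dy.
Step 10. Evaluate the standard form: now y**2*log(y) - y**2/2 - y*exp(4*y)/5 + exp(4*y)/20 + 5*log(y - 5) - 3*log(y - 4) - log(y + 1) + atan(y).
Answer: y**2*log(y) - y**2/2 - y*exp(4*y)/5 + exp(4*y)/20 + 5*log(y - 5) - 3*log(y - 4) - log(y + 1) + atan(y).


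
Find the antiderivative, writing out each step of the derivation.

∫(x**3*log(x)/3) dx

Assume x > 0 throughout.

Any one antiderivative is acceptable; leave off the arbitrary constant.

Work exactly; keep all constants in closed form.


Step 1. Integrate ∫(x**3*log(x)/3) dx by parts with u = log(x), dv = (x**3/3) dx, so v = x**4/12 [assuming x > 0]: now x**4*log(x)/12 + ∫(-x**3/12) dx.
Step 2. Evaluate the standard form: now x**4*log(x)/12 - x**4/48.
Answer: x**4*log(x)/12 - x**4/48.


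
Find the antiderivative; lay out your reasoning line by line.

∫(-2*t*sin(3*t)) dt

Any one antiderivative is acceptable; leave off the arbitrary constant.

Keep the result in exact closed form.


Step 1. Integrate ∫(-2*t*sin(3*t)) dt by parts with u = t, dv = (-2*sin(3*t)) dt, so v = 2*cos(3*t)/3: now 2*t*cos(3*t)/3 + ∫(-2*cos(3*t)/3) dt.
Step 2. Evaluate the standard form: now 2*t*cos(3*t)/3 - 2*sin(3*t)/9.
Answer: 2*t*cos(3*t)/3 - 2*sin(3*t)/9.


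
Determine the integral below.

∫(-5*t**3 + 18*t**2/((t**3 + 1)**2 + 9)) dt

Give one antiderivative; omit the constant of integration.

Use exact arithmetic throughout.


Answer: -5*t**4/4 + 2*atan(t**3/3 + 1/3).


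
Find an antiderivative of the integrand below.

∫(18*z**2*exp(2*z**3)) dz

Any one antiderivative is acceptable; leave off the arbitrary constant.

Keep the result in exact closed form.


Answer: 3*exp(2*z**3).


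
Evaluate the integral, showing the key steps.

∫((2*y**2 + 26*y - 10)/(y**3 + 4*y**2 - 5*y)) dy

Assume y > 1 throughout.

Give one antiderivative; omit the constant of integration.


Step 1. Decompose ∫((2*y**2 + 26*y - 10)/(y**3 + 4*y**2 - 5*y)) dy by partial fractions, (2*y**2 + 26*y - 10)/(y**3 + 4*y**2 - 5*y) = -3/(y + 5) + 3/(y - 1) + 2/y: now ∫(2/y) dy + ∫(3/(y - 1)) dy + ∫(-3/(y + 5)) dy.
Step 2. Evaluate the standard form [assuming y > 1]: now 3*log(y - 1) + ∫(2/y) dy + ∫(-3/(y + 5)) dy.
Step 3. Evaluate the standard form [assuming y > -5]: now 3*log(y - 1) - 3*log(y + 5) + ∫(2/y) dy.
Step 4. Evaluate the standard form [assuming y > 0]: now 2*log(y) + 3*log(y - 1) - 3*log(y + 5).
Answer: 2*log(y) + 3*log(y - 1) - 3*log(y + 5).
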